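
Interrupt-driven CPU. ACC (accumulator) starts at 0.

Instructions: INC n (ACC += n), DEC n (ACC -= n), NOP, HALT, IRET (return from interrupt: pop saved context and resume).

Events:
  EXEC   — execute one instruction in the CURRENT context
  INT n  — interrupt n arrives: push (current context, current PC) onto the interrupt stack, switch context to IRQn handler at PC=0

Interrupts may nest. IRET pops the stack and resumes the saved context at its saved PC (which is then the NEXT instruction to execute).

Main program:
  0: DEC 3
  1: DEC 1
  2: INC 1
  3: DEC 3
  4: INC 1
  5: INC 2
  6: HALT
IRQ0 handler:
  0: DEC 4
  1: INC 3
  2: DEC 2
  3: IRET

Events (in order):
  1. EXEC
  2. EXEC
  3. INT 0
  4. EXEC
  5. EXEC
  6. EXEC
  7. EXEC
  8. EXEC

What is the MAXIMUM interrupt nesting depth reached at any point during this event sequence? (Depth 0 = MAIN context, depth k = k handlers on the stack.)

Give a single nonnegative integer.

Event 1 (EXEC): [MAIN] PC=0: DEC 3 -> ACC=-3 [depth=0]
Event 2 (EXEC): [MAIN] PC=1: DEC 1 -> ACC=-4 [depth=0]
Event 3 (INT 0): INT 0 arrives: push (MAIN, PC=2), enter IRQ0 at PC=0 (depth now 1) [depth=1]
Event 4 (EXEC): [IRQ0] PC=0: DEC 4 -> ACC=-8 [depth=1]
Event 5 (EXEC): [IRQ0] PC=1: INC 3 -> ACC=-5 [depth=1]
Event 6 (EXEC): [IRQ0] PC=2: DEC 2 -> ACC=-7 [depth=1]
Event 7 (EXEC): [IRQ0] PC=3: IRET -> resume MAIN at PC=2 (depth now 0) [depth=0]
Event 8 (EXEC): [MAIN] PC=2: INC 1 -> ACC=-6 [depth=0]
Max depth observed: 1

Answer: 1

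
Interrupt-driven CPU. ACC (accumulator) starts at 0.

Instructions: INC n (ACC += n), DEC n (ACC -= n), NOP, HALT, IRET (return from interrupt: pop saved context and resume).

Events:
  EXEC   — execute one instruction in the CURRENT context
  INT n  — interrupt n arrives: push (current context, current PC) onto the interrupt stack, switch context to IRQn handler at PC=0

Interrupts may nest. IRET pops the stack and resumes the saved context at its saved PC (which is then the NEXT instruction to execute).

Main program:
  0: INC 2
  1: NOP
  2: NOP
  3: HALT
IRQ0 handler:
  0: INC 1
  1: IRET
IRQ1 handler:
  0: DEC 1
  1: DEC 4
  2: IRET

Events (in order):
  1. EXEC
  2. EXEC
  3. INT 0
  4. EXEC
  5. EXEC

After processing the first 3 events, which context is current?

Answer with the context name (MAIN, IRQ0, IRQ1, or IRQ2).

Answer: IRQ0

Derivation:
Event 1 (EXEC): [MAIN] PC=0: INC 2 -> ACC=2
Event 2 (EXEC): [MAIN] PC=1: NOP
Event 3 (INT 0): INT 0 arrives: push (MAIN, PC=2), enter IRQ0 at PC=0 (depth now 1)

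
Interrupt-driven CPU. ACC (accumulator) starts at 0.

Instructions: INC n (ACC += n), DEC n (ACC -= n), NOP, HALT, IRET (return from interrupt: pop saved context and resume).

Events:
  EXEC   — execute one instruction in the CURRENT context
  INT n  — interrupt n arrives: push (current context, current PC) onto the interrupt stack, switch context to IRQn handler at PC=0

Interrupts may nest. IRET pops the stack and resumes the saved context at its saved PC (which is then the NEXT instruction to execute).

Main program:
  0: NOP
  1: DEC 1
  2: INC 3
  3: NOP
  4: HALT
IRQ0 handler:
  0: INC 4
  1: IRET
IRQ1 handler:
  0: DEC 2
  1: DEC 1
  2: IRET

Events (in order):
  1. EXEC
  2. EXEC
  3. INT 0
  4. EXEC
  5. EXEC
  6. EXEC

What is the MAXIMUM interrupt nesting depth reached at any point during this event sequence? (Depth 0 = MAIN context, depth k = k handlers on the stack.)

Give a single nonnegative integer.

Answer: 1

Derivation:
Event 1 (EXEC): [MAIN] PC=0: NOP [depth=0]
Event 2 (EXEC): [MAIN] PC=1: DEC 1 -> ACC=-1 [depth=0]
Event 3 (INT 0): INT 0 arrives: push (MAIN, PC=2), enter IRQ0 at PC=0 (depth now 1) [depth=1]
Event 4 (EXEC): [IRQ0] PC=0: INC 4 -> ACC=3 [depth=1]
Event 5 (EXEC): [IRQ0] PC=1: IRET -> resume MAIN at PC=2 (depth now 0) [depth=0]
Event 6 (EXEC): [MAIN] PC=2: INC 3 -> ACC=6 [depth=0]
Max depth observed: 1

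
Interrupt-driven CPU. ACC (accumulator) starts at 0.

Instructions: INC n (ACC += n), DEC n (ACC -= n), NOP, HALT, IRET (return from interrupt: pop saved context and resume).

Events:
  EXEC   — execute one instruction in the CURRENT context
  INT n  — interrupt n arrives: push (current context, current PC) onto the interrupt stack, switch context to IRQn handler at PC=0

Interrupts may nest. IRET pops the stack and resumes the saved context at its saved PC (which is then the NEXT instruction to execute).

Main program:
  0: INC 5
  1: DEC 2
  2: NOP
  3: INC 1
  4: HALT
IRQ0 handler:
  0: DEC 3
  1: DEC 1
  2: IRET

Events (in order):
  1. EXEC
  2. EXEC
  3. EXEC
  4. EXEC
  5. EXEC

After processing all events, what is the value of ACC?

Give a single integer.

Event 1 (EXEC): [MAIN] PC=0: INC 5 -> ACC=5
Event 2 (EXEC): [MAIN] PC=1: DEC 2 -> ACC=3
Event 3 (EXEC): [MAIN] PC=2: NOP
Event 4 (EXEC): [MAIN] PC=3: INC 1 -> ACC=4
Event 5 (EXEC): [MAIN] PC=4: HALT

Answer: 4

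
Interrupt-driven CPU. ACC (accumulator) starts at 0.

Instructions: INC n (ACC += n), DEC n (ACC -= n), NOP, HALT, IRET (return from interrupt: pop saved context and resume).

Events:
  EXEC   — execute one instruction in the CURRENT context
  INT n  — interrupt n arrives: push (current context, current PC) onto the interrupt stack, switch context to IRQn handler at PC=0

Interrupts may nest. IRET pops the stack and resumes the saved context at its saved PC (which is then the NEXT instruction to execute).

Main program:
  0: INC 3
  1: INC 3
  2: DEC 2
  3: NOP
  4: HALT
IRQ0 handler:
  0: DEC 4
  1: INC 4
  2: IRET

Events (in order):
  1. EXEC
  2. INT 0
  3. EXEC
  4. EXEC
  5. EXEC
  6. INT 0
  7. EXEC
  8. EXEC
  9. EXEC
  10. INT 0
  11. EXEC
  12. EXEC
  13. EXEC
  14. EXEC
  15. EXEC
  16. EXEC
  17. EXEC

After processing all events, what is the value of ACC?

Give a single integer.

Answer: 4

Derivation:
Event 1 (EXEC): [MAIN] PC=0: INC 3 -> ACC=3
Event 2 (INT 0): INT 0 arrives: push (MAIN, PC=1), enter IRQ0 at PC=0 (depth now 1)
Event 3 (EXEC): [IRQ0] PC=0: DEC 4 -> ACC=-1
Event 4 (EXEC): [IRQ0] PC=1: INC 4 -> ACC=3
Event 5 (EXEC): [IRQ0] PC=2: IRET -> resume MAIN at PC=1 (depth now 0)
Event 6 (INT 0): INT 0 arrives: push (MAIN, PC=1), enter IRQ0 at PC=0 (depth now 1)
Event 7 (EXEC): [IRQ0] PC=0: DEC 4 -> ACC=-1
Event 8 (EXEC): [IRQ0] PC=1: INC 4 -> ACC=3
Event 9 (EXEC): [IRQ0] PC=2: IRET -> resume MAIN at PC=1 (depth now 0)
Event 10 (INT 0): INT 0 arrives: push (MAIN, PC=1), enter IRQ0 at PC=0 (depth now 1)
Event 11 (EXEC): [IRQ0] PC=0: DEC 4 -> ACC=-1
Event 12 (EXEC): [IRQ0] PC=1: INC 4 -> ACC=3
Event 13 (EXEC): [IRQ0] PC=2: IRET -> resume MAIN at PC=1 (depth now 0)
Event 14 (EXEC): [MAIN] PC=1: INC 3 -> ACC=6
Event 15 (EXEC): [MAIN] PC=2: DEC 2 -> ACC=4
Event 16 (EXEC): [MAIN] PC=3: NOP
Event 17 (EXEC): [MAIN] PC=4: HALT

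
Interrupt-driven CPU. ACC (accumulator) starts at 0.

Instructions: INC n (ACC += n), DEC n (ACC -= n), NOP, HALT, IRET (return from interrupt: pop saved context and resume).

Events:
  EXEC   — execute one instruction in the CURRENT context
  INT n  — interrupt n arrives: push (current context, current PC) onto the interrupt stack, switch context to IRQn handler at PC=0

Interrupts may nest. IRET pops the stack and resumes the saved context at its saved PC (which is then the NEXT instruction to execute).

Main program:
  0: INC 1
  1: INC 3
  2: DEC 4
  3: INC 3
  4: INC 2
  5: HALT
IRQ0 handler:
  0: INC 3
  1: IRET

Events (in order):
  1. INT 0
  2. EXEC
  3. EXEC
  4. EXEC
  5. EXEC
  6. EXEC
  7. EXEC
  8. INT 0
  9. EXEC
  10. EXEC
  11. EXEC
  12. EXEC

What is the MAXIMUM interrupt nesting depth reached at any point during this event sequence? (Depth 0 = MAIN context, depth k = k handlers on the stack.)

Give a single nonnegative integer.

Answer: 1

Derivation:
Event 1 (INT 0): INT 0 arrives: push (MAIN, PC=0), enter IRQ0 at PC=0 (depth now 1) [depth=1]
Event 2 (EXEC): [IRQ0] PC=0: INC 3 -> ACC=3 [depth=1]
Event 3 (EXEC): [IRQ0] PC=1: IRET -> resume MAIN at PC=0 (depth now 0) [depth=0]
Event 4 (EXEC): [MAIN] PC=0: INC 1 -> ACC=4 [depth=0]
Event 5 (EXEC): [MAIN] PC=1: INC 3 -> ACC=7 [depth=0]
Event 6 (EXEC): [MAIN] PC=2: DEC 4 -> ACC=3 [depth=0]
Event 7 (EXEC): [MAIN] PC=3: INC 3 -> ACC=6 [depth=0]
Event 8 (INT 0): INT 0 arrives: push (MAIN, PC=4), enter IRQ0 at PC=0 (depth now 1) [depth=1]
Event 9 (EXEC): [IRQ0] PC=0: INC 3 -> ACC=9 [depth=1]
Event 10 (EXEC): [IRQ0] PC=1: IRET -> resume MAIN at PC=4 (depth now 0) [depth=0]
Event 11 (EXEC): [MAIN] PC=4: INC 2 -> ACC=11 [depth=0]
Event 12 (EXEC): [MAIN] PC=5: HALT [depth=0]
Max depth observed: 1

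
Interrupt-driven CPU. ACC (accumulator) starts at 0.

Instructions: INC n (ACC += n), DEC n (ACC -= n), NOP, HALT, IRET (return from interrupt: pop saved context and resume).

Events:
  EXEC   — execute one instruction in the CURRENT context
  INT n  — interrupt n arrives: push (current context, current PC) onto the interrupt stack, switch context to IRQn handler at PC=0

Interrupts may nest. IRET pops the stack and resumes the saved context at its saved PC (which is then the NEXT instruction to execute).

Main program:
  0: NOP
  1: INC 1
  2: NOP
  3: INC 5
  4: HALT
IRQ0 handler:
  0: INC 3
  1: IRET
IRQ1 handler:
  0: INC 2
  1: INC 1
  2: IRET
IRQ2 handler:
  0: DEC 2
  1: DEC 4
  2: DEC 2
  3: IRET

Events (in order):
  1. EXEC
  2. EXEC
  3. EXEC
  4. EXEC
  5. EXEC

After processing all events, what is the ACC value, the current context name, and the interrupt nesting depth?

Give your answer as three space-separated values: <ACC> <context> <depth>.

Answer: 6 MAIN 0

Derivation:
Event 1 (EXEC): [MAIN] PC=0: NOP
Event 2 (EXEC): [MAIN] PC=1: INC 1 -> ACC=1
Event 3 (EXEC): [MAIN] PC=2: NOP
Event 4 (EXEC): [MAIN] PC=3: INC 5 -> ACC=6
Event 5 (EXEC): [MAIN] PC=4: HALT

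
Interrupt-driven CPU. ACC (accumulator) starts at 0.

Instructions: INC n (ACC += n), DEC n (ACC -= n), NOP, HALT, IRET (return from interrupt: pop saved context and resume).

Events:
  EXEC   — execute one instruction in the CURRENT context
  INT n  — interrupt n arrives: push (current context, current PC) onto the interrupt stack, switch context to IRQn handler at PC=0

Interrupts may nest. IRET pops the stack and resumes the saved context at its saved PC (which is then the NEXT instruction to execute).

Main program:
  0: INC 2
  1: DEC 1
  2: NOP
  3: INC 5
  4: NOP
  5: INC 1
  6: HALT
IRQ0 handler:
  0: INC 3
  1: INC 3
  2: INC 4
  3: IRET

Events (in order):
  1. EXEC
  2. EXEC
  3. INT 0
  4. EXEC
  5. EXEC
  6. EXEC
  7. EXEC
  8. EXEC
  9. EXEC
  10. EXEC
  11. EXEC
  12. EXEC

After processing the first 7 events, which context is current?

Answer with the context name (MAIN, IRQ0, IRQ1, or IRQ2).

Answer: MAIN

Derivation:
Event 1 (EXEC): [MAIN] PC=0: INC 2 -> ACC=2
Event 2 (EXEC): [MAIN] PC=1: DEC 1 -> ACC=1
Event 3 (INT 0): INT 0 arrives: push (MAIN, PC=2), enter IRQ0 at PC=0 (depth now 1)
Event 4 (EXEC): [IRQ0] PC=0: INC 3 -> ACC=4
Event 5 (EXEC): [IRQ0] PC=1: INC 3 -> ACC=7
Event 6 (EXEC): [IRQ0] PC=2: INC 4 -> ACC=11
Event 7 (EXEC): [IRQ0] PC=3: IRET -> resume MAIN at PC=2 (depth now 0)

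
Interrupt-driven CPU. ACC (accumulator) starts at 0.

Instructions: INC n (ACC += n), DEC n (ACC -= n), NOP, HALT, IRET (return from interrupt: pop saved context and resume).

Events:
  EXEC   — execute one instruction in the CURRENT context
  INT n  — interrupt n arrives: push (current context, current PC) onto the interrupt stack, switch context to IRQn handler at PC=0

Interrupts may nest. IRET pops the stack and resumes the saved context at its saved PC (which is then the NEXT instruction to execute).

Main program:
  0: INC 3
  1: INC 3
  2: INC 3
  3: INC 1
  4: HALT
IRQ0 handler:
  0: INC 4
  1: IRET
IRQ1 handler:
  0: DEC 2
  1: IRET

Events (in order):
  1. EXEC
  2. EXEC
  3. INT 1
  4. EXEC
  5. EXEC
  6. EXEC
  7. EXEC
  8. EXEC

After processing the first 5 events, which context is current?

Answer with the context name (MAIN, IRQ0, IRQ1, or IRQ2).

Answer: MAIN

Derivation:
Event 1 (EXEC): [MAIN] PC=0: INC 3 -> ACC=3
Event 2 (EXEC): [MAIN] PC=1: INC 3 -> ACC=6
Event 3 (INT 1): INT 1 arrives: push (MAIN, PC=2), enter IRQ1 at PC=0 (depth now 1)
Event 4 (EXEC): [IRQ1] PC=0: DEC 2 -> ACC=4
Event 5 (EXEC): [IRQ1] PC=1: IRET -> resume MAIN at PC=2 (depth now 0)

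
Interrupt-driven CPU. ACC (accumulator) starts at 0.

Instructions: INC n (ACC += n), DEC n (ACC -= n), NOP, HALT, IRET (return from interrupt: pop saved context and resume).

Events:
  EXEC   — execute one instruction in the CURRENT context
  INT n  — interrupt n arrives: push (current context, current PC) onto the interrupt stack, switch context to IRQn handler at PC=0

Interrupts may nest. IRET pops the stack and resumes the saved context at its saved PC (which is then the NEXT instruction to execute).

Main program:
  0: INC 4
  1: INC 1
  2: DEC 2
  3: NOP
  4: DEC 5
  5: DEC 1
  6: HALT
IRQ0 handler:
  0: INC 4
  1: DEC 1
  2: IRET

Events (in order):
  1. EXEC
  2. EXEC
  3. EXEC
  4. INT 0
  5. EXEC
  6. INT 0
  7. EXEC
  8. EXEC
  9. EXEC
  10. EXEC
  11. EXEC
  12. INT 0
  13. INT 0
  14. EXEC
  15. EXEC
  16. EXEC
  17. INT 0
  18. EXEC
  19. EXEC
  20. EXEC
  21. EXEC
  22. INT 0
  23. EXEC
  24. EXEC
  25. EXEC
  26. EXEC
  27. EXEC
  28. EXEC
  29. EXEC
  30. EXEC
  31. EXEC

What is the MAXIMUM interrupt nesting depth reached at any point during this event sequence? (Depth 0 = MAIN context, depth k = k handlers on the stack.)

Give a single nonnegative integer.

Event 1 (EXEC): [MAIN] PC=0: INC 4 -> ACC=4 [depth=0]
Event 2 (EXEC): [MAIN] PC=1: INC 1 -> ACC=5 [depth=0]
Event 3 (EXEC): [MAIN] PC=2: DEC 2 -> ACC=3 [depth=0]
Event 4 (INT 0): INT 0 arrives: push (MAIN, PC=3), enter IRQ0 at PC=0 (depth now 1) [depth=1]
Event 5 (EXEC): [IRQ0] PC=0: INC 4 -> ACC=7 [depth=1]
Event 6 (INT 0): INT 0 arrives: push (IRQ0, PC=1), enter IRQ0 at PC=0 (depth now 2) [depth=2]
Event 7 (EXEC): [IRQ0] PC=0: INC 4 -> ACC=11 [depth=2]
Event 8 (EXEC): [IRQ0] PC=1: DEC 1 -> ACC=10 [depth=2]
Event 9 (EXEC): [IRQ0] PC=2: IRET -> resume IRQ0 at PC=1 (depth now 1) [depth=1]
Event 10 (EXEC): [IRQ0] PC=1: DEC 1 -> ACC=9 [depth=1]
Event 11 (EXEC): [IRQ0] PC=2: IRET -> resume MAIN at PC=3 (depth now 0) [depth=0]
Event 12 (INT 0): INT 0 arrives: push (MAIN, PC=3), enter IRQ0 at PC=0 (depth now 1) [depth=1]
Event 13 (INT 0): INT 0 arrives: push (IRQ0, PC=0), enter IRQ0 at PC=0 (depth now 2) [depth=2]
Event 14 (EXEC): [IRQ0] PC=0: INC 4 -> ACC=13 [depth=2]
Event 15 (EXEC): [IRQ0] PC=1: DEC 1 -> ACC=12 [depth=2]
Event 16 (EXEC): [IRQ0] PC=2: IRET -> resume IRQ0 at PC=0 (depth now 1) [depth=1]
Event 17 (INT 0): INT 0 arrives: push (IRQ0, PC=0), enter IRQ0 at PC=0 (depth now 2) [depth=2]
Event 18 (EXEC): [IRQ0] PC=0: INC 4 -> ACC=16 [depth=2]
Event 19 (EXEC): [IRQ0] PC=1: DEC 1 -> ACC=15 [depth=2]
Event 20 (EXEC): [IRQ0] PC=2: IRET -> resume IRQ0 at PC=0 (depth now 1) [depth=1]
Event 21 (EXEC): [IRQ0] PC=0: INC 4 -> ACC=19 [depth=1]
Event 22 (INT 0): INT 0 arrives: push (IRQ0, PC=1), enter IRQ0 at PC=0 (depth now 2) [depth=2]
Event 23 (EXEC): [IRQ0] PC=0: INC 4 -> ACC=23 [depth=2]
Event 24 (EXEC): [IRQ0] PC=1: DEC 1 -> ACC=22 [depth=2]
Event 25 (EXEC): [IRQ0] PC=2: IRET -> resume IRQ0 at PC=1 (depth now 1) [depth=1]
Event 26 (EXEC): [IRQ0] PC=1: DEC 1 -> ACC=21 [depth=1]
Event 27 (EXEC): [IRQ0] PC=2: IRET -> resume MAIN at PC=3 (depth now 0) [depth=0]
Event 28 (EXEC): [MAIN] PC=3: NOP [depth=0]
Event 29 (EXEC): [MAIN] PC=4: DEC 5 -> ACC=16 [depth=0]
Event 30 (EXEC): [MAIN] PC=5: DEC 1 -> ACC=15 [depth=0]
Event 31 (EXEC): [MAIN] PC=6: HALT [depth=0]
Max depth observed: 2

Answer: 2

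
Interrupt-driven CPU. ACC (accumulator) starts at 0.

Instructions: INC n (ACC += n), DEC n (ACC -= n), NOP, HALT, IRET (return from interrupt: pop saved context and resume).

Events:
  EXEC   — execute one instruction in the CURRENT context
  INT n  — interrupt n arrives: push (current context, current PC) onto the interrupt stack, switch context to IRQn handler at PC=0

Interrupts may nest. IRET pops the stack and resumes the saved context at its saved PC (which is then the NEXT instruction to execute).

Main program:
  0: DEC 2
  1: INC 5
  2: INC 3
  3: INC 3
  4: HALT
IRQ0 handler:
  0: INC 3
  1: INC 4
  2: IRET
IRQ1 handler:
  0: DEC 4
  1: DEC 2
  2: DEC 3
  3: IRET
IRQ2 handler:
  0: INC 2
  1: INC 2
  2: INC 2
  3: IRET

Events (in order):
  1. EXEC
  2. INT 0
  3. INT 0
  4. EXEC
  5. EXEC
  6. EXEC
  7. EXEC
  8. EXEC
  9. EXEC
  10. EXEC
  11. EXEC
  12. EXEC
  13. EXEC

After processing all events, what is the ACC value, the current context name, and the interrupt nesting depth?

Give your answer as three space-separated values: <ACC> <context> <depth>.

Answer: 23 MAIN 0

Derivation:
Event 1 (EXEC): [MAIN] PC=0: DEC 2 -> ACC=-2
Event 2 (INT 0): INT 0 arrives: push (MAIN, PC=1), enter IRQ0 at PC=0 (depth now 1)
Event 3 (INT 0): INT 0 arrives: push (IRQ0, PC=0), enter IRQ0 at PC=0 (depth now 2)
Event 4 (EXEC): [IRQ0] PC=0: INC 3 -> ACC=1
Event 5 (EXEC): [IRQ0] PC=1: INC 4 -> ACC=5
Event 6 (EXEC): [IRQ0] PC=2: IRET -> resume IRQ0 at PC=0 (depth now 1)
Event 7 (EXEC): [IRQ0] PC=0: INC 3 -> ACC=8
Event 8 (EXEC): [IRQ0] PC=1: INC 4 -> ACC=12
Event 9 (EXEC): [IRQ0] PC=2: IRET -> resume MAIN at PC=1 (depth now 0)
Event 10 (EXEC): [MAIN] PC=1: INC 5 -> ACC=17
Event 11 (EXEC): [MAIN] PC=2: INC 3 -> ACC=20
Event 12 (EXEC): [MAIN] PC=3: INC 3 -> ACC=23
Event 13 (EXEC): [MAIN] PC=4: HALT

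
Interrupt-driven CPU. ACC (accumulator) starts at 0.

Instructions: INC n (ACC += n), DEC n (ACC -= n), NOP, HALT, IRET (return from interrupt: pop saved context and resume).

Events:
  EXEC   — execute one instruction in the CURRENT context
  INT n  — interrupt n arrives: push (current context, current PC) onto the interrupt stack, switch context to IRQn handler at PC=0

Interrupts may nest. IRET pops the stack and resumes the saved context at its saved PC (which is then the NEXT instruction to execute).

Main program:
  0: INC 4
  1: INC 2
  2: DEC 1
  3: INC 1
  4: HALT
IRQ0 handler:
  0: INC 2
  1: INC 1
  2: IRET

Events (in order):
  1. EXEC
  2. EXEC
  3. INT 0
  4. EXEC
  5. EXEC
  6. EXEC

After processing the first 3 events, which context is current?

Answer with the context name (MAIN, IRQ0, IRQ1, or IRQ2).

Event 1 (EXEC): [MAIN] PC=0: INC 4 -> ACC=4
Event 2 (EXEC): [MAIN] PC=1: INC 2 -> ACC=6
Event 3 (INT 0): INT 0 arrives: push (MAIN, PC=2), enter IRQ0 at PC=0 (depth now 1)

Answer: IRQ0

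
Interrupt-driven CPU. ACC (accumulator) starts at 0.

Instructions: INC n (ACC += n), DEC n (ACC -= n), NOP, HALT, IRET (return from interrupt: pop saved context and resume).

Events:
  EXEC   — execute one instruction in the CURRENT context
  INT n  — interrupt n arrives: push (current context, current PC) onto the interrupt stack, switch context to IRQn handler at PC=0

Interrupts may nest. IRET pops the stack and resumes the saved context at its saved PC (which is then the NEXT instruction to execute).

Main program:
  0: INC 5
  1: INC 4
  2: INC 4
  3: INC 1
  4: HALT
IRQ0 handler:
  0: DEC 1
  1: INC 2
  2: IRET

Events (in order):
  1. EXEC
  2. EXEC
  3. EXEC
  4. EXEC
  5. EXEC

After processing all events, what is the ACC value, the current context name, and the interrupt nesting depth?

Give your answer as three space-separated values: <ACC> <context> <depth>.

Answer: 14 MAIN 0

Derivation:
Event 1 (EXEC): [MAIN] PC=0: INC 5 -> ACC=5
Event 2 (EXEC): [MAIN] PC=1: INC 4 -> ACC=9
Event 3 (EXEC): [MAIN] PC=2: INC 4 -> ACC=13
Event 4 (EXEC): [MAIN] PC=3: INC 1 -> ACC=14
Event 5 (EXEC): [MAIN] PC=4: HALT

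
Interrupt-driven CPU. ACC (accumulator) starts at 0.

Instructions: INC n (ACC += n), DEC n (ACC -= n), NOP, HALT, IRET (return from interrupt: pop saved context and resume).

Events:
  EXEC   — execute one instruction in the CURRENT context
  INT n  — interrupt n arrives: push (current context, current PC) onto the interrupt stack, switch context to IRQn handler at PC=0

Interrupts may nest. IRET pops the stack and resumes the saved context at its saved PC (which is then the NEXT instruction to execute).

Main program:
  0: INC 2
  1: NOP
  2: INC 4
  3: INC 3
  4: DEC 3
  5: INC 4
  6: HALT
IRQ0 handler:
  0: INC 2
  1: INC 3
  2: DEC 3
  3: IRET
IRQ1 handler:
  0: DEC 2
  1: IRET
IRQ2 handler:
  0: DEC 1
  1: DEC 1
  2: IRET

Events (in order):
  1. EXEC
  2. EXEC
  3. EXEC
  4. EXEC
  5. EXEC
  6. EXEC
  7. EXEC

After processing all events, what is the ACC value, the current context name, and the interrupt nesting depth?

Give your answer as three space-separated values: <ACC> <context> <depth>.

Event 1 (EXEC): [MAIN] PC=0: INC 2 -> ACC=2
Event 2 (EXEC): [MAIN] PC=1: NOP
Event 3 (EXEC): [MAIN] PC=2: INC 4 -> ACC=6
Event 4 (EXEC): [MAIN] PC=3: INC 3 -> ACC=9
Event 5 (EXEC): [MAIN] PC=4: DEC 3 -> ACC=6
Event 6 (EXEC): [MAIN] PC=5: INC 4 -> ACC=10
Event 7 (EXEC): [MAIN] PC=6: HALT

Answer: 10 MAIN 0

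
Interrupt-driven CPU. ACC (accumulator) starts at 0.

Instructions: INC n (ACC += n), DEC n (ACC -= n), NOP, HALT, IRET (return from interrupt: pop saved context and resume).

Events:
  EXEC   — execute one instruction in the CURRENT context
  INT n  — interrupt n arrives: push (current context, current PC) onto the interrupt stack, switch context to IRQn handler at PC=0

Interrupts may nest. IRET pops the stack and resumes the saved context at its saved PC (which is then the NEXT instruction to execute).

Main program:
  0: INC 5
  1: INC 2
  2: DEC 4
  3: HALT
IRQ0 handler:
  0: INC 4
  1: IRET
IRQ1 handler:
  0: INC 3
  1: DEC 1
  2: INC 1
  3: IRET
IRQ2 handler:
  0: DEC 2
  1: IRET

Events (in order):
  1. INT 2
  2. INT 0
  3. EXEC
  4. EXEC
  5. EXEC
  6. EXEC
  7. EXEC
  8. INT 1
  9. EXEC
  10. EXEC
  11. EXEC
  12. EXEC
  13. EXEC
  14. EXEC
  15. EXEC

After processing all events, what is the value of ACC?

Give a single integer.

Answer: 8

Derivation:
Event 1 (INT 2): INT 2 arrives: push (MAIN, PC=0), enter IRQ2 at PC=0 (depth now 1)
Event 2 (INT 0): INT 0 arrives: push (IRQ2, PC=0), enter IRQ0 at PC=0 (depth now 2)
Event 3 (EXEC): [IRQ0] PC=0: INC 4 -> ACC=4
Event 4 (EXEC): [IRQ0] PC=1: IRET -> resume IRQ2 at PC=0 (depth now 1)
Event 5 (EXEC): [IRQ2] PC=0: DEC 2 -> ACC=2
Event 6 (EXEC): [IRQ2] PC=1: IRET -> resume MAIN at PC=0 (depth now 0)
Event 7 (EXEC): [MAIN] PC=0: INC 5 -> ACC=7
Event 8 (INT 1): INT 1 arrives: push (MAIN, PC=1), enter IRQ1 at PC=0 (depth now 1)
Event 9 (EXEC): [IRQ1] PC=0: INC 3 -> ACC=10
Event 10 (EXEC): [IRQ1] PC=1: DEC 1 -> ACC=9
Event 11 (EXEC): [IRQ1] PC=2: INC 1 -> ACC=10
Event 12 (EXEC): [IRQ1] PC=3: IRET -> resume MAIN at PC=1 (depth now 0)
Event 13 (EXEC): [MAIN] PC=1: INC 2 -> ACC=12
Event 14 (EXEC): [MAIN] PC=2: DEC 4 -> ACC=8
Event 15 (EXEC): [MAIN] PC=3: HALT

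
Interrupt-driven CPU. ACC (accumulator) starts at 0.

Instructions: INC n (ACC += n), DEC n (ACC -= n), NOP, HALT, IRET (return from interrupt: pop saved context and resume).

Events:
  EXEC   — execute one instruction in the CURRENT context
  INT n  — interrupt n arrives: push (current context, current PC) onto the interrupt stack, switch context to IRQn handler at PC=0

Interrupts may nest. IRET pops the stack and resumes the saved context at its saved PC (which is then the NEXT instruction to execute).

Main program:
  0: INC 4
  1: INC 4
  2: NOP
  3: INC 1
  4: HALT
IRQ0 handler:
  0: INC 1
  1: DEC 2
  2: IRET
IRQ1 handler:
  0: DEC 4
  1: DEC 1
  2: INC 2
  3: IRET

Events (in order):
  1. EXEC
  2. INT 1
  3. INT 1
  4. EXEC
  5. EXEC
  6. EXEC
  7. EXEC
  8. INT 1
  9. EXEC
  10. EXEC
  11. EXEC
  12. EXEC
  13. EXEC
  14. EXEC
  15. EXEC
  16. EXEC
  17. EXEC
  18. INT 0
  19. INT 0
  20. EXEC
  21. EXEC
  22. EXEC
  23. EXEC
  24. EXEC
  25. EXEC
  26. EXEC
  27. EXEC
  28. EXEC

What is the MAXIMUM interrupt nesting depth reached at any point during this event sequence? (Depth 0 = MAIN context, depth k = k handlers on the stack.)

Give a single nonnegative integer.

Answer: 2

Derivation:
Event 1 (EXEC): [MAIN] PC=0: INC 4 -> ACC=4 [depth=0]
Event 2 (INT 1): INT 1 arrives: push (MAIN, PC=1), enter IRQ1 at PC=0 (depth now 1) [depth=1]
Event 3 (INT 1): INT 1 arrives: push (IRQ1, PC=0), enter IRQ1 at PC=0 (depth now 2) [depth=2]
Event 4 (EXEC): [IRQ1] PC=0: DEC 4 -> ACC=0 [depth=2]
Event 5 (EXEC): [IRQ1] PC=1: DEC 1 -> ACC=-1 [depth=2]
Event 6 (EXEC): [IRQ1] PC=2: INC 2 -> ACC=1 [depth=2]
Event 7 (EXEC): [IRQ1] PC=3: IRET -> resume IRQ1 at PC=0 (depth now 1) [depth=1]
Event 8 (INT 1): INT 1 arrives: push (IRQ1, PC=0), enter IRQ1 at PC=0 (depth now 2) [depth=2]
Event 9 (EXEC): [IRQ1] PC=0: DEC 4 -> ACC=-3 [depth=2]
Event 10 (EXEC): [IRQ1] PC=1: DEC 1 -> ACC=-4 [depth=2]
Event 11 (EXEC): [IRQ1] PC=2: INC 2 -> ACC=-2 [depth=2]
Event 12 (EXEC): [IRQ1] PC=3: IRET -> resume IRQ1 at PC=0 (depth now 1) [depth=1]
Event 13 (EXEC): [IRQ1] PC=0: DEC 4 -> ACC=-6 [depth=1]
Event 14 (EXEC): [IRQ1] PC=1: DEC 1 -> ACC=-7 [depth=1]
Event 15 (EXEC): [IRQ1] PC=2: INC 2 -> ACC=-5 [depth=1]
Event 16 (EXEC): [IRQ1] PC=3: IRET -> resume MAIN at PC=1 (depth now 0) [depth=0]
Event 17 (EXEC): [MAIN] PC=1: INC 4 -> ACC=-1 [depth=0]
Event 18 (INT 0): INT 0 arrives: push (MAIN, PC=2), enter IRQ0 at PC=0 (depth now 1) [depth=1]
Event 19 (INT 0): INT 0 arrives: push (IRQ0, PC=0), enter IRQ0 at PC=0 (depth now 2) [depth=2]
Event 20 (EXEC): [IRQ0] PC=0: INC 1 -> ACC=0 [depth=2]
Event 21 (EXEC): [IRQ0] PC=1: DEC 2 -> ACC=-2 [depth=2]
Event 22 (EXEC): [IRQ0] PC=2: IRET -> resume IRQ0 at PC=0 (depth now 1) [depth=1]
Event 23 (EXEC): [IRQ0] PC=0: INC 1 -> ACC=-1 [depth=1]
Event 24 (EXEC): [IRQ0] PC=1: DEC 2 -> ACC=-3 [depth=1]
Event 25 (EXEC): [IRQ0] PC=2: IRET -> resume MAIN at PC=2 (depth now 0) [depth=0]
Event 26 (EXEC): [MAIN] PC=2: NOP [depth=0]
Event 27 (EXEC): [MAIN] PC=3: INC 1 -> ACC=-2 [depth=0]
Event 28 (EXEC): [MAIN] PC=4: HALT [depth=0]
Max depth observed: 2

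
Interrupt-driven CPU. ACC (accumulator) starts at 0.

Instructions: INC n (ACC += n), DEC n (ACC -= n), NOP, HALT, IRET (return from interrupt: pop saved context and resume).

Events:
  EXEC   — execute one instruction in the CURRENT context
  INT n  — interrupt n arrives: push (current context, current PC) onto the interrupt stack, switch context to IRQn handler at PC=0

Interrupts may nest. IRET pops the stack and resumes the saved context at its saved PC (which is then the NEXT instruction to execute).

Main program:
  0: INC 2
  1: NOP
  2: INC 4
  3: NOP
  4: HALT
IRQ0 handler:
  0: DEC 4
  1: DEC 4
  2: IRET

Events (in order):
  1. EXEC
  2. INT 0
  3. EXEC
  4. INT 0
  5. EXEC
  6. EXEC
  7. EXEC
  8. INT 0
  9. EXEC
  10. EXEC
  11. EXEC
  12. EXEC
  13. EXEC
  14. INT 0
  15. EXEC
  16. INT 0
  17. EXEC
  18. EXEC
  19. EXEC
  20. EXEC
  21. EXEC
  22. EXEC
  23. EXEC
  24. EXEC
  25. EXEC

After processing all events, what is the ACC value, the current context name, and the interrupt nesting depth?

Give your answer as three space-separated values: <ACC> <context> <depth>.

Answer: -34 MAIN 0

Derivation:
Event 1 (EXEC): [MAIN] PC=0: INC 2 -> ACC=2
Event 2 (INT 0): INT 0 arrives: push (MAIN, PC=1), enter IRQ0 at PC=0 (depth now 1)
Event 3 (EXEC): [IRQ0] PC=0: DEC 4 -> ACC=-2
Event 4 (INT 0): INT 0 arrives: push (IRQ0, PC=1), enter IRQ0 at PC=0 (depth now 2)
Event 5 (EXEC): [IRQ0] PC=0: DEC 4 -> ACC=-6
Event 6 (EXEC): [IRQ0] PC=1: DEC 4 -> ACC=-10
Event 7 (EXEC): [IRQ0] PC=2: IRET -> resume IRQ0 at PC=1 (depth now 1)
Event 8 (INT 0): INT 0 arrives: push (IRQ0, PC=1), enter IRQ0 at PC=0 (depth now 2)
Event 9 (EXEC): [IRQ0] PC=0: DEC 4 -> ACC=-14
Event 10 (EXEC): [IRQ0] PC=1: DEC 4 -> ACC=-18
Event 11 (EXEC): [IRQ0] PC=2: IRET -> resume IRQ0 at PC=1 (depth now 1)
Event 12 (EXEC): [IRQ0] PC=1: DEC 4 -> ACC=-22
Event 13 (EXEC): [IRQ0] PC=2: IRET -> resume MAIN at PC=1 (depth now 0)
Event 14 (INT 0): INT 0 arrives: push (MAIN, PC=1), enter IRQ0 at PC=0 (depth now 1)
Event 15 (EXEC): [IRQ0] PC=0: DEC 4 -> ACC=-26
Event 16 (INT 0): INT 0 arrives: push (IRQ0, PC=1), enter IRQ0 at PC=0 (depth now 2)
Event 17 (EXEC): [IRQ0] PC=0: DEC 4 -> ACC=-30
Event 18 (EXEC): [IRQ0] PC=1: DEC 4 -> ACC=-34
Event 19 (EXEC): [IRQ0] PC=2: IRET -> resume IRQ0 at PC=1 (depth now 1)
Event 20 (EXEC): [IRQ0] PC=1: DEC 4 -> ACC=-38
Event 21 (EXEC): [IRQ0] PC=2: IRET -> resume MAIN at PC=1 (depth now 0)
Event 22 (EXEC): [MAIN] PC=1: NOP
Event 23 (EXEC): [MAIN] PC=2: INC 4 -> ACC=-34
Event 24 (EXEC): [MAIN] PC=3: NOP
Event 25 (EXEC): [MAIN] PC=4: HALT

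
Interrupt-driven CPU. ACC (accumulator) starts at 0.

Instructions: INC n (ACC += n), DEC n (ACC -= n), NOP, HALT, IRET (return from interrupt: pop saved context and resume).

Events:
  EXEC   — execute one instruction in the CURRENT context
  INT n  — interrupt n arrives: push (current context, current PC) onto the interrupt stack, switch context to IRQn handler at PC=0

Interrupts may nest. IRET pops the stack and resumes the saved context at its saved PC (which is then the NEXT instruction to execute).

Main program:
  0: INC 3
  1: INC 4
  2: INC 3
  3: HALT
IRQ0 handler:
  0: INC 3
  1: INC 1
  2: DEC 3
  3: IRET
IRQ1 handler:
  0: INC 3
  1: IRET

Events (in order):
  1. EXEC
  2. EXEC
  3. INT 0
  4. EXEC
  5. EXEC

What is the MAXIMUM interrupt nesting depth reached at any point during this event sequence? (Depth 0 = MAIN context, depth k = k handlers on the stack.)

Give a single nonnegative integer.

Event 1 (EXEC): [MAIN] PC=0: INC 3 -> ACC=3 [depth=0]
Event 2 (EXEC): [MAIN] PC=1: INC 4 -> ACC=7 [depth=0]
Event 3 (INT 0): INT 0 arrives: push (MAIN, PC=2), enter IRQ0 at PC=0 (depth now 1) [depth=1]
Event 4 (EXEC): [IRQ0] PC=0: INC 3 -> ACC=10 [depth=1]
Event 5 (EXEC): [IRQ0] PC=1: INC 1 -> ACC=11 [depth=1]
Max depth observed: 1

Answer: 1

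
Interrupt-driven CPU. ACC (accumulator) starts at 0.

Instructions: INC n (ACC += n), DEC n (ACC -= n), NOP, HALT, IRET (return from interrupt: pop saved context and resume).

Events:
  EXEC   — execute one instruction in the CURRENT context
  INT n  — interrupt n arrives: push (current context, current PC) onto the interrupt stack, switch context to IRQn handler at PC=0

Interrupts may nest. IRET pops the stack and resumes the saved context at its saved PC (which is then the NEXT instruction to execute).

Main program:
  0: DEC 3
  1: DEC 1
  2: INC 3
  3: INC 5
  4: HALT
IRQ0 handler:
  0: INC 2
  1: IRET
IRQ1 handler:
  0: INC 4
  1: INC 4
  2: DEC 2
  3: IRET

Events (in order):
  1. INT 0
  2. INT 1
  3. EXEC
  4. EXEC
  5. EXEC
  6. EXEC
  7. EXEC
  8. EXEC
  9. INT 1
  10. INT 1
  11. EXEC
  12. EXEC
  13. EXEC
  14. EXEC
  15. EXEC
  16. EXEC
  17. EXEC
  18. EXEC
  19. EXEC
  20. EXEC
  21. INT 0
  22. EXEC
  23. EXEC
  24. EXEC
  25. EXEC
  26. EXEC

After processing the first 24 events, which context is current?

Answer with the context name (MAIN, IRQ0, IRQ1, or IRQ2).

Answer: MAIN

Derivation:
Event 1 (INT 0): INT 0 arrives: push (MAIN, PC=0), enter IRQ0 at PC=0 (depth now 1)
Event 2 (INT 1): INT 1 arrives: push (IRQ0, PC=0), enter IRQ1 at PC=0 (depth now 2)
Event 3 (EXEC): [IRQ1] PC=0: INC 4 -> ACC=4
Event 4 (EXEC): [IRQ1] PC=1: INC 4 -> ACC=8
Event 5 (EXEC): [IRQ1] PC=2: DEC 2 -> ACC=6
Event 6 (EXEC): [IRQ1] PC=3: IRET -> resume IRQ0 at PC=0 (depth now 1)
Event 7 (EXEC): [IRQ0] PC=0: INC 2 -> ACC=8
Event 8 (EXEC): [IRQ0] PC=1: IRET -> resume MAIN at PC=0 (depth now 0)
Event 9 (INT 1): INT 1 arrives: push (MAIN, PC=0), enter IRQ1 at PC=0 (depth now 1)
Event 10 (INT 1): INT 1 arrives: push (IRQ1, PC=0), enter IRQ1 at PC=0 (depth now 2)
Event 11 (EXEC): [IRQ1] PC=0: INC 4 -> ACC=12
Event 12 (EXEC): [IRQ1] PC=1: INC 4 -> ACC=16
Event 13 (EXEC): [IRQ1] PC=2: DEC 2 -> ACC=14
Event 14 (EXEC): [IRQ1] PC=3: IRET -> resume IRQ1 at PC=0 (depth now 1)
Event 15 (EXEC): [IRQ1] PC=0: INC 4 -> ACC=18
Event 16 (EXEC): [IRQ1] PC=1: INC 4 -> ACC=22
Event 17 (EXEC): [IRQ1] PC=2: DEC 2 -> ACC=20
Event 18 (EXEC): [IRQ1] PC=3: IRET -> resume MAIN at PC=0 (depth now 0)
Event 19 (EXEC): [MAIN] PC=0: DEC 3 -> ACC=17
Event 20 (EXEC): [MAIN] PC=1: DEC 1 -> ACC=16
Event 21 (INT 0): INT 0 arrives: push (MAIN, PC=2), enter IRQ0 at PC=0 (depth now 1)
Event 22 (EXEC): [IRQ0] PC=0: INC 2 -> ACC=18
Event 23 (EXEC): [IRQ0] PC=1: IRET -> resume MAIN at PC=2 (depth now 0)
Event 24 (EXEC): [MAIN] PC=2: INC 3 -> ACC=21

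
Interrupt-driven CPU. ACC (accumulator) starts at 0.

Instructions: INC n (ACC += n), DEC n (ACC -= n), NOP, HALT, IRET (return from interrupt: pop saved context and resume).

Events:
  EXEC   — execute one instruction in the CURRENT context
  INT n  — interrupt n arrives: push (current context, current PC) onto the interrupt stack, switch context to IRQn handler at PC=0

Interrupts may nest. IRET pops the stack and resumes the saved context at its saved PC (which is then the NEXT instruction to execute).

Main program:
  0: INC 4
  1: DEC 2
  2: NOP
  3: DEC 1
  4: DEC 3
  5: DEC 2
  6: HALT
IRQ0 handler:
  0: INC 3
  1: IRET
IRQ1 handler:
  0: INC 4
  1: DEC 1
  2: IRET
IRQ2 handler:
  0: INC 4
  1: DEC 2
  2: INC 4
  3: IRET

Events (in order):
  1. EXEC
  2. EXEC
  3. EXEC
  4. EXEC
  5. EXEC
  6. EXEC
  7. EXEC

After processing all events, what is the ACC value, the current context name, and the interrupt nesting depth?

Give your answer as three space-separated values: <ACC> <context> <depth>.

Event 1 (EXEC): [MAIN] PC=0: INC 4 -> ACC=4
Event 2 (EXEC): [MAIN] PC=1: DEC 2 -> ACC=2
Event 3 (EXEC): [MAIN] PC=2: NOP
Event 4 (EXEC): [MAIN] PC=3: DEC 1 -> ACC=1
Event 5 (EXEC): [MAIN] PC=4: DEC 3 -> ACC=-2
Event 6 (EXEC): [MAIN] PC=5: DEC 2 -> ACC=-4
Event 7 (EXEC): [MAIN] PC=6: HALT

Answer: -4 MAIN 0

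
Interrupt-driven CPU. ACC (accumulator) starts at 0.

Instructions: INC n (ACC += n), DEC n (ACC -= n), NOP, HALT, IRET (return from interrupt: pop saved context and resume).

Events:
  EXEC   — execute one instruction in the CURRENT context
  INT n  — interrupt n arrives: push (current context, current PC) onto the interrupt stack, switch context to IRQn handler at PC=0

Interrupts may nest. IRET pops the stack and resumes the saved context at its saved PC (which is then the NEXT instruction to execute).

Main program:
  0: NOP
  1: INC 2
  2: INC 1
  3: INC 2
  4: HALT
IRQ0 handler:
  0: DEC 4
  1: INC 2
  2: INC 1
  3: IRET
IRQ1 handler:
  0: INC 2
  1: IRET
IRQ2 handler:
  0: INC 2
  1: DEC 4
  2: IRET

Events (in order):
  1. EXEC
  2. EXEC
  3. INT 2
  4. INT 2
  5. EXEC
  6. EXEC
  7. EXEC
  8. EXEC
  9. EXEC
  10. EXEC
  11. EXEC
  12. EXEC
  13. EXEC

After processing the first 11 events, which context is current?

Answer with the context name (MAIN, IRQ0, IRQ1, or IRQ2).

Answer: MAIN

Derivation:
Event 1 (EXEC): [MAIN] PC=0: NOP
Event 2 (EXEC): [MAIN] PC=1: INC 2 -> ACC=2
Event 3 (INT 2): INT 2 arrives: push (MAIN, PC=2), enter IRQ2 at PC=0 (depth now 1)
Event 4 (INT 2): INT 2 arrives: push (IRQ2, PC=0), enter IRQ2 at PC=0 (depth now 2)
Event 5 (EXEC): [IRQ2] PC=0: INC 2 -> ACC=4
Event 6 (EXEC): [IRQ2] PC=1: DEC 4 -> ACC=0
Event 7 (EXEC): [IRQ2] PC=2: IRET -> resume IRQ2 at PC=0 (depth now 1)
Event 8 (EXEC): [IRQ2] PC=0: INC 2 -> ACC=2
Event 9 (EXEC): [IRQ2] PC=1: DEC 4 -> ACC=-2
Event 10 (EXEC): [IRQ2] PC=2: IRET -> resume MAIN at PC=2 (depth now 0)
Event 11 (EXEC): [MAIN] PC=2: INC 1 -> ACC=-1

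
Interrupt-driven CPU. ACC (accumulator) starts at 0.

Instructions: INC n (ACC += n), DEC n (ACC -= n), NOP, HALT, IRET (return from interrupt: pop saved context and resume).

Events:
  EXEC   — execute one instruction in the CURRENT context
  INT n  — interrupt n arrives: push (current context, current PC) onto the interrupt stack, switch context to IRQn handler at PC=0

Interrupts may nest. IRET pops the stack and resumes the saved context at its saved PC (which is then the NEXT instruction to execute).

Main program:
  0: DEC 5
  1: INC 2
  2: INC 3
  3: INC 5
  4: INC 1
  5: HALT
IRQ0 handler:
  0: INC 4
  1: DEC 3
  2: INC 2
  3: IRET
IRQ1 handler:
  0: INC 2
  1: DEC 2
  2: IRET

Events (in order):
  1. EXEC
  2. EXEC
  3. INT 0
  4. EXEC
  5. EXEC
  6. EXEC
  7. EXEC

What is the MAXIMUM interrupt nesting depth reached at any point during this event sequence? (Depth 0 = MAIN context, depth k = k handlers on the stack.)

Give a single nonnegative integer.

Event 1 (EXEC): [MAIN] PC=0: DEC 5 -> ACC=-5 [depth=0]
Event 2 (EXEC): [MAIN] PC=1: INC 2 -> ACC=-3 [depth=0]
Event 3 (INT 0): INT 0 arrives: push (MAIN, PC=2), enter IRQ0 at PC=0 (depth now 1) [depth=1]
Event 4 (EXEC): [IRQ0] PC=0: INC 4 -> ACC=1 [depth=1]
Event 5 (EXEC): [IRQ0] PC=1: DEC 3 -> ACC=-2 [depth=1]
Event 6 (EXEC): [IRQ0] PC=2: INC 2 -> ACC=0 [depth=1]
Event 7 (EXEC): [IRQ0] PC=3: IRET -> resume MAIN at PC=2 (depth now 0) [depth=0]
Max depth observed: 1

Answer: 1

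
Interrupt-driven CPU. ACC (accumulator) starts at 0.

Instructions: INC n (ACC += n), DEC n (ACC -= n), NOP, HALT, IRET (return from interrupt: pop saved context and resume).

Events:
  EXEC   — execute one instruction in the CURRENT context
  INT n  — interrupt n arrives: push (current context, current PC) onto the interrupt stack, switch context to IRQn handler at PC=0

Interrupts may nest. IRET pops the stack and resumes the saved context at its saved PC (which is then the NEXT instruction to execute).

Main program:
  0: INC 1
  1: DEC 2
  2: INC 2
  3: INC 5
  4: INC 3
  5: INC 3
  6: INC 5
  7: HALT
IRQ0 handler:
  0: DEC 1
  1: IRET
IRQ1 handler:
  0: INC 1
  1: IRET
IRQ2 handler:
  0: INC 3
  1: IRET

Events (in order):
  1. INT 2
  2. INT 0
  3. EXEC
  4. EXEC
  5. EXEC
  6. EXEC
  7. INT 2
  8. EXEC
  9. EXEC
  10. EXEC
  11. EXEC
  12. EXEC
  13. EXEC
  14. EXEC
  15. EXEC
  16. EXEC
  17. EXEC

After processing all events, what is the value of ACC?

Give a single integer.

Answer: 22

Derivation:
Event 1 (INT 2): INT 2 arrives: push (MAIN, PC=0), enter IRQ2 at PC=0 (depth now 1)
Event 2 (INT 0): INT 0 arrives: push (IRQ2, PC=0), enter IRQ0 at PC=0 (depth now 2)
Event 3 (EXEC): [IRQ0] PC=0: DEC 1 -> ACC=-1
Event 4 (EXEC): [IRQ0] PC=1: IRET -> resume IRQ2 at PC=0 (depth now 1)
Event 5 (EXEC): [IRQ2] PC=0: INC 3 -> ACC=2
Event 6 (EXEC): [IRQ2] PC=1: IRET -> resume MAIN at PC=0 (depth now 0)
Event 7 (INT 2): INT 2 arrives: push (MAIN, PC=0), enter IRQ2 at PC=0 (depth now 1)
Event 8 (EXEC): [IRQ2] PC=0: INC 3 -> ACC=5
Event 9 (EXEC): [IRQ2] PC=1: IRET -> resume MAIN at PC=0 (depth now 0)
Event 10 (EXEC): [MAIN] PC=0: INC 1 -> ACC=6
Event 11 (EXEC): [MAIN] PC=1: DEC 2 -> ACC=4
Event 12 (EXEC): [MAIN] PC=2: INC 2 -> ACC=6
Event 13 (EXEC): [MAIN] PC=3: INC 5 -> ACC=11
Event 14 (EXEC): [MAIN] PC=4: INC 3 -> ACC=14
Event 15 (EXEC): [MAIN] PC=5: INC 3 -> ACC=17
Event 16 (EXEC): [MAIN] PC=6: INC 5 -> ACC=22
Event 17 (EXEC): [MAIN] PC=7: HALT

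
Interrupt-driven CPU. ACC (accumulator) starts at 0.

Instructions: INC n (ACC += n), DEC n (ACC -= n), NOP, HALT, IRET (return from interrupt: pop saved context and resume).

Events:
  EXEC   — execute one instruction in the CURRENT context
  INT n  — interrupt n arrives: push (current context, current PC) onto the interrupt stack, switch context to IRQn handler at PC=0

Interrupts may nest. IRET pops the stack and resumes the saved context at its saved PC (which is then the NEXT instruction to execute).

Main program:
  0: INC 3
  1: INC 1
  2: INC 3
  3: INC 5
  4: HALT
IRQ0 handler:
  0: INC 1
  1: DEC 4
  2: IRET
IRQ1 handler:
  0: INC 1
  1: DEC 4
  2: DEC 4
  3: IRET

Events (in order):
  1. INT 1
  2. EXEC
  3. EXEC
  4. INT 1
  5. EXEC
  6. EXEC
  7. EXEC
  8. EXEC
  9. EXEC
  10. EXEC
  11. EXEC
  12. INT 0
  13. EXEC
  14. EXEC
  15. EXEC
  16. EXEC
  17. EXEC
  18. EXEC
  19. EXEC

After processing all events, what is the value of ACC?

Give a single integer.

Event 1 (INT 1): INT 1 arrives: push (MAIN, PC=0), enter IRQ1 at PC=0 (depth now 1)
Event 2 (EXEC): [IRQ1] PC=0: INC 1 -> ACC=1
Event 3 (EXEC): [IRQ1] PC=1: DEC 4 -> ACC=-3
Event 4 (INT 1): INT 1 arrives: push (IRQ1, PC=2), enter IRQ1 at PC=0 (depth now 2)
Event 5 (EXEC): [IRQ1] PC=0: INC 1 -> ACC=-2
Event 6 (EXEC): [IRQ1] PC=1: DEC 4 -> ACC=-6
Event 7 (EXEC): [IRQ1] PC=2: DEC 4 -> ACC=-10
Event 8 (EXEC): [IRQ1] PC=3: IRET -> resume IRQ1 at PC=2 (depth now 1)
Event 9 (EXEC): [IRQ1] PC=2: DEC 4 -> ACC=-14
Event 10 (EXEC): [IRQ1] PC=3: IRET -> resume MAIN at PC=0 (depth now 0)
Event 11 (EXEC): [MAIN] PC=0: INC 3 -> ACC=-11
Event 12 (INT 0): INT 0 arrives: push (MAIN, PC=1), enter IRQ0 at PC=0 (depth now 1)
Event 13 (EXEC): [IRQ0] PC=0: INC 1 -> ACC=-10
Event 14 (EXEC): [IRQ0] PC=1: DEC 4 -> ACC=-14
Event 15 (EXEC): [IRQ0] PC=2: IRET -> resume MAIN at PC=1 (depth now 0)
Event 16 (EXEC): [MAIN] PC=1: INC 1 -> ACC=-13
Event 17 (EXEC): [MAIN] PC=2: INC 3 -> ACC=-10
Event 18 (EXEC): [MAIN] PC=3: INC 5 -> ACC=-5
Event 19 (EXEC): [MAIN] PC=4: HALT

Answer: -5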